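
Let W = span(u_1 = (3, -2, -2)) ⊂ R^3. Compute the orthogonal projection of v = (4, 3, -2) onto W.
proj_W(v) = (30/17, -20/17, -20/17)

Set up U = [u_1 | ... | u_1] ∈ R^(3×1). The projector onto W = col(U) is P = U (U^T U)^(-1) U^T.
Compute U^T U =
  [17],
and U^T v = (10).
Solve U^T U · c = U^T v for the coefficients: c = (10/17). The projection is proj_W(v) = U c.
Check: (v - proj_W(v)) · u_1 = 0  (should be 0).
Result: proj_W(v) = (30/17, -20/17, -20/17).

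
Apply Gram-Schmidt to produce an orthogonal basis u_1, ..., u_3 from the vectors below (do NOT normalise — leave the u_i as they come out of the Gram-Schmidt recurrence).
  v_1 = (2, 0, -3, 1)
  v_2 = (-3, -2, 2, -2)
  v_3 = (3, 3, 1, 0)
Orthogonal basis:
  u_1 = (2, 0, -3, 1)
  u_2 = (-1, -2, -1, -1)
  u_3 = (8/7, 1/7, 3/14, -23/14)

Apply the Gram-Schmidt recurrence
  u_1 = v_1
  u_i = v_i − Σ_{j<i} ((v_i · u_j) / (u_j · u_j)) · u_j.

Step by step this gives:
  u_1 = (2, 0, -3, 1)
  u_2 = (-1, -2, -1, -1)
  u_3 = (8/7, 1/7, 3/14, -23/14)

Orthogonality check:
  u_2 · u_1 = 0 (should be 0)
  u_3 · u_1 = 0 (should be 0)
  u_3 · u_2 = 0 (should be 0)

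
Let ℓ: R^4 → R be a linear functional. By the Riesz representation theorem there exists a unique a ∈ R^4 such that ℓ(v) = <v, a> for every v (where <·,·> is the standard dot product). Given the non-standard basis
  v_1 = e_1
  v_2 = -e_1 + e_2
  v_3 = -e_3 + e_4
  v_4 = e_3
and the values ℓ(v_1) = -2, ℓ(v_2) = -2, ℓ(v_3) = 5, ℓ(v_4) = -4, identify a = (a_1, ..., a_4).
a = (-2, -4, -4, 1)

Write a = (a_1, ..., a_4) in the standard basis. For each basis vector v_i, ℓ(v_i) = <v_i, a> is a linear equation in the a_j's. Collect the n equations into a matrix system V a = ℓ, where row i of V is v_i (expressed in the standard basis). Since V is invertible (lower-triangular with 1s on the diagonal, up to permutation), solve by back-substitution:
  V =
[[1, 0, 0, 0],
 [-1, 1, 0, 0],
 [0, 0, -1, 1],
 [0, 0, 1, 0]]
  V a = (-2, -2, 5, -4)
Solving gives a = (-2, -4, -4, 1).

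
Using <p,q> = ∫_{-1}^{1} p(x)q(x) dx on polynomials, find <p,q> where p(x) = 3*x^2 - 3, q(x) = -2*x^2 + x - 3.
<p,q> = 68/5

Expand the product: p(x)·q(x) = -6*x^4 + 3*x^3 - 3*x^2 - 3*x + 9.
∫_{-1}^{1} of each monomial x^k gives [2/(k+1) if k even, 0 if k odd]. Integrating term-by-term (or equivalently evaluating the antiderivative F(x) = -6*x^5/5 + 3*x^4/4 - x^3 - 3*x^2/2 + 9*x at the endpoints):
  F(1) − F(−1) = 121/20 − (-151/20) = 68/5.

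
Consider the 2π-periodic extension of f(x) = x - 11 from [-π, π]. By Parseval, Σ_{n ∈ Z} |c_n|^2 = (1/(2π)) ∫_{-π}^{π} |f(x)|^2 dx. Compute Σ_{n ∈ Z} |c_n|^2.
Σ |c_n|^2 = π^2/3 + 121

Expand and integrate term by term over [-π, π]:
  ∫ (x)^2 dx = 1·(2π^3/3); ∫ 2·1·(-11)·x dx = 0 (odd integrand); ∫ (-11)^2 dx = 121·2π.
So (1/(2π)) ∫_{-π}^{π} (x - 11)^2 dx = 1π^2/3 + 121 = π^2/3 + 121.
Parseval ⇒ Σ |c_n|^2 = π^2/3 + 121.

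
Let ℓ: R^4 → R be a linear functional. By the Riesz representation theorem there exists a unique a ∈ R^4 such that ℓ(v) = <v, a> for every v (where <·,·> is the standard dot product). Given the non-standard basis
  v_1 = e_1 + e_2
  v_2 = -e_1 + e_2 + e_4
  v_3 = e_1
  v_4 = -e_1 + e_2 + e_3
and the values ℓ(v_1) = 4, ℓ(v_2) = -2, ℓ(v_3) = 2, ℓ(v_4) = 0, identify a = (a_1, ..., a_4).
a = (2, 2, 0, -2)

Write a = (a_1, ..., a_4) in the standard basis. For each basis vector v_i, ℓ(v_i) = <v_i, a> is a linear equation in the a_j's. Collect the n equations into a matrix system V a = ℓ, where row i of V is v_i (expressed in the standard basis). Since V is invertible (lower-triangular with 1s on the diagonal, up to permutation), solve by back-substitution:
  V =
[[1, 1, 0, 0],
 [-1, 1, 0, 1],
 [1, 0, 0, 0],
 [-1, 1, 1, 0]]
  V a = (4, -2, 2, 0)
Solving gives a = (2, 2, 0, -2).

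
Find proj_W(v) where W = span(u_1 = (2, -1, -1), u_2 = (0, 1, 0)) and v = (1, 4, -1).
proj_W(v) = (6/5, 4, -3/5)

Set up U = [u_1 | ... | u_2] ∈ R^(3×2). The projector onto W = col(U) is P = U (U^T U)^(-1) U^T.
Compute U^T U =
  [6, -1]
  [-1, 1],
and U^T v = (-1, 4).
Solve U^T U · c = U^T v for the coefficients: c = (3/5, 23/5). The projection is proj_W(v) = U c.
Check: (v - proj_W(v)) · u_1 = 0  (should be 0).
Check: (v - proj_W(v)) · u_2 = 0  (should be 0).
Result: proj_W(v) = (6/5, 4, -3/5).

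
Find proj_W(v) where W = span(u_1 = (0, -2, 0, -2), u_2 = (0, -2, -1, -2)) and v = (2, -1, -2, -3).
proj_W(v) = (0, -2, -2, -2)

Set up U = [u_1 | ... | u_2] ∈ R^(4×2). The projector onto W = col(U) is P = U (U^T U)^(-1) U^T.
Compute U^T U =
  [8, 8]
  [8, 9],
and U^T v = (8, 10).
Solve U^T U · c = U^T v for the coefficients: c = (-1, 2). The projection is proj_W(v) = U c.
Check: (v - proj_W(v)) · u_1 = 0  (should be 0).
Check: (v - proj_W(v)) · u_2 = 0  (should be 0).
Result: proj_W(v) = (0, -2, -2, -2).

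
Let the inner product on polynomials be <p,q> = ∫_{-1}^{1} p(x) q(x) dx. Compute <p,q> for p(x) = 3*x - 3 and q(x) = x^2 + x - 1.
<p,q> = 6

Expand the product: p(x)·q(x) = 3*x^3 - 6*x + 3.
∫_{-1}^{1} of each monomial x^k gives [2/(k+1) if k even, 0 if k odd]. Integrating term-by-term (or equivalently evaluating the antiderivative F(x) = 3*x^4/4 - 3*x^2 + 3*x at the endpoints):
  F(1) − F(−1) = 3/4 − (-21/4) = 6.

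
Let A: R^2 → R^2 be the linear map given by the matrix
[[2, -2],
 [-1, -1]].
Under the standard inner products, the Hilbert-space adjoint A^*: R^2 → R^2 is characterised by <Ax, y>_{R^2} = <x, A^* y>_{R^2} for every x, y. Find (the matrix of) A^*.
A^* = A^T =
[[2, -1],
 [-2, -1]]

For real matrices with standard dot products, the defining identity <Ax, y> = <x, A^* y> gives (Ax)^T y = x^T (A^*) y, i.e. x^T A^T y = x^T (A^*) y. Since this holds for all x, y, we must have A^* = A^T. Therefore
A^* =
[[2, -1],
 [-2, -1]].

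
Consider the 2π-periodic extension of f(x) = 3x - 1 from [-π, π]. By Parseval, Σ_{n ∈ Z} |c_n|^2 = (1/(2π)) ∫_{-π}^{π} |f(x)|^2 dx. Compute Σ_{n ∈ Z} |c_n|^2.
Σ |c_n|^2 = 3π^2 + 1

Expand and integrate term by term over [-π, π]:
  ∫ (3x)^2 dx = 9·(2π^3/3); ∫ 2·3·(-1)·x dx = 0 (odd integrand); ∫ (-1)^2 dx = 1·2π.
So (1/(2π)) ∫_{-π}^{π} (3x - 1)^2 dx = 9π^2/3 + 1 = 3π^2 + 1.
Parseval ⇒ Σ |c_n|^2 = 3π^2 + 1.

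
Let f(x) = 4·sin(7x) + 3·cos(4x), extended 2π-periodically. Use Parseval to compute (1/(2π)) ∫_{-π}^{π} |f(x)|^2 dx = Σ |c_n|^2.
Σ |c_n|^2 = 25/2

Expand |f|^2 and use orthogonality of {sin(nx), cos(mx)} on [-π, π]:
  ∫_{-π}^{π} sin(nx)^2 dx = π, ∫ cos(mx)^2 dx = π, and cross terms integrate to 0.
So ∫_{-π}^{π} f(x)^2 dx = 4^2 · π + 3^2 · π = (16 + 9)π.
Divide by 2π: (16 + 9)/2 = 25/2.
By Parseval, this equals Σ |c_n|^2.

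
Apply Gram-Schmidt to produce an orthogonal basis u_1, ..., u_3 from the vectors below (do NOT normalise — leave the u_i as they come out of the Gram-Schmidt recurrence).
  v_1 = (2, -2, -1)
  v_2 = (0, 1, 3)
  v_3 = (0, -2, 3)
Orthogonal basis:
  u_1 = (2, -2, -1)
  u_2 = (10/9, -1/9, 22/9)
  u_3 = (-18/13, -108/65, 36/65)

Apply the Gram-Schmidt recurrence
  u_1 = v_1
  u_i = v_i − Σ_{j<i} ((v_i · u_j) / (u_j · u_j)) · u_j.

Step by step this gives:
  u_1 = (2, -2, -1)
  u_2 = (10/9, -1/9, 22/9)
  u_3 = (-18/13, -108/65, 36/65)

Orthogonality check:
  u_2 · u_1 = 0 (should be 0)
  u_3 · u_1 = 0 (should be 0)
  u_3 · u_2 = 0 (should be 0)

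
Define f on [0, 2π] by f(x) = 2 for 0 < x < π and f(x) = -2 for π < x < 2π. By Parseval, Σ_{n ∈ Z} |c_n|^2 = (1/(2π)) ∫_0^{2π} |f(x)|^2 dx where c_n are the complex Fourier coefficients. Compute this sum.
Σ |c_n|^2 = 4

Parseval equates the L^2 energy of f (normalised by 1/(2π)) with the ℓ^2 sum of its Fourier coefficients: (1/(2π)) ∫_0^{2π} |f|^2 = Σ |c_n|^2.
Compute the left side: (1/(2π)) [∫_0^π 2^2 dx + ∫_π^{2π} (-2)^2 dx] = (1/(2π)) · (4π + 4π) = (4 + 4)/2 = 4.
So Σ_{n ∈ Z} |c_n|^2 = 4.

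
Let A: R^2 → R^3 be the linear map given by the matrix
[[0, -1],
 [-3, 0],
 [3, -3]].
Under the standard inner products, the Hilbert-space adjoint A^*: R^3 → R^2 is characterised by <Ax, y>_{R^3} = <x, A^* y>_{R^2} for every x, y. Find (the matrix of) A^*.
A^* = A^T =
[[0, -3, 3],
 [-1, 0, -3]]

For real matrices with standard dot products, the defining identity <Ax, y> = <x, A^* y> gives (Ax)^T y = x^T (A^*) y, i.e. x^T A^T y = x^T (A^*) y. Since this holds for all x, y, we must have A^* = A^T. Therefore
A^* =
[[0, -3, 3],
 [-1, 0, -3]].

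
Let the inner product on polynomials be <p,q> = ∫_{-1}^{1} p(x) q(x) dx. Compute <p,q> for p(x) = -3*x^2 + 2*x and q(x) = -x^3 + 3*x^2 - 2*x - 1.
<p,q> = -76/15

Expand the product: p(x)·q(x) = 3*x^5 - 11*x^4 + 12*x^3 - x^2 - 2*x.
∫_{-1}^{1} of each monomial x^k gives [2/(k+1) if k even, 0 if k odd]. Integrating term-by-term (or equivalently evaluating the antiderivative F(x) = x^6/2 - 11*x^5/5 + 3*x^4 - x^3/3 - x^2 at the endpoints):
  F(1) − F(−1) = -1/30 − (151/30) = -76/15.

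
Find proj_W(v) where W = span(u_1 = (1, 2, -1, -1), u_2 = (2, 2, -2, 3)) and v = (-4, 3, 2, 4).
proj_W(v) = (5/61, -52/61, -5/61, 150/61)

Set up U = [u_1 | ... | u_2] ∈ R^(4×2). The projector onto W = col(U) is P = U (U^T U)^(-1) U^T.
Compute U^T U =
  [7, 5]
  [5, 21],
and U^T v = (-4, 6).
Solve U^T U · c = U^T v for the coefficients: c = (-57/61, 31/61). The projection is proj_W(v) = U c.
Check: (v - proj_W(v)) · u_1 = 0  (should be 0).
Check: (v - proj_W(v)) · u_2 = 0  (should be 0).
Result: proj_W(v) = (5/61, -52/61, -5/61, 150/61).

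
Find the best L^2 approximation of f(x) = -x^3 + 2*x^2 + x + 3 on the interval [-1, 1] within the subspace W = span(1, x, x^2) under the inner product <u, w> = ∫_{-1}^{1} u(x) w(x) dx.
g(x) = 2*x^2 + 2*x/5 + 3

The best approximation g ∈ W is the orthogonal projection of f onto W. Writing g = a_0 + a_1 x + a_2 x^2, the coefficients solve the normal equations G · a = b where
  G_{ij} = <φ_i, φ_j> and b_i = <f, φ_i>, with φ_0 = 1, φ_1 = x, φ_2 = x^2.
G =
  [2, 0, 2/3]
  [0, 2/3, 0]
  [2/3, 0, 2/5],
b = (22/3, 4/15, 14/5).
Solving gives a_0 = 3, a_1 = 2/5, a_2 = 2, so
  g(x) = 2*x^2 + 2*x/5 + 3.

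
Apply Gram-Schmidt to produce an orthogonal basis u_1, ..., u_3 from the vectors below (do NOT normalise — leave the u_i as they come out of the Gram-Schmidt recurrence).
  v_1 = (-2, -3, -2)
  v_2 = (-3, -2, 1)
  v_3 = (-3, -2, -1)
Orthogonal basis:
  u_1 = (-2, -3, -2)
  u_2 = (-31/17, -4/17, 37/17)
  u_3 = (-35/69, 40/69, -25/69)

Apply the Gram-Schmidt recurrence
  u_1 = v_1
  u_i = v_i − Σ_{j<i} ((v_i · u_j) / (u_j · u_j)) · u_j.

Step by step this gives:
  u_1 = (-2, -3, -2)
  u_2 = (-31/17, -4/17, 37/17)
  u_3 = (-35/69, 40/69, -25/69)

Orthogonality check:
  u_2 · u_1 = 0 (should be 0)
  u_3 · u_1 = 0 (should be 0)
  u_3 · u_2 = 0 (should be 0)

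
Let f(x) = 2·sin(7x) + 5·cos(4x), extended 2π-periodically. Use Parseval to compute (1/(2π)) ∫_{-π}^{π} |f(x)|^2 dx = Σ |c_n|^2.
Σ |c_n|^2 = 29/2

Expand |f|^2 and use orthogonality of {sin(nx), cos(mx)} on [-π, π]:
  ∫_{-π}^{π} sin(nx)^2 dx = π, ∫ cos(mx)^2 dx = π, and cross terms integrate to 0.
So ∫_{-π}^{π} f(x)^2 dx = 2^2 · π + 5^2 · π = (4 + 25)π.
Divide by 2π: (4 + 25)/2 = 29/2.
By Parseval, this equals Σ |c_n|^2.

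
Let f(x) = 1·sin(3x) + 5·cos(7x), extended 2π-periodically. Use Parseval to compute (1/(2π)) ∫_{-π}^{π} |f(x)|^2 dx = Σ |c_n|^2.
Σ |c_n|^2 = 13

Expand |f|^2 and use orthogonality of {sin(nx), cos(mx)} on [-π, π]:
  ∫_{-π}^{π} sin(nx)^2 dx = π, ∫ cos(mx)^2 dx = π, and cross terms integrate to 0.
So ∫_{-π}^{π} f(x)^2 dx = 1^2 · π + 5^2 · π = (1 + 25)π.
Divide by 2π: (1 + 25)/2 = 13.
By Parseval, this equals Σ |c_n|^2.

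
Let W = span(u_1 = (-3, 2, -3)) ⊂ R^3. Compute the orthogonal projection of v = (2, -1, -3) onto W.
proj_W(v) = (-3/22, 1/11, -3/22)

Set up U = [u_1 | ... | u_1] ∈ R^(3×1). The projector onto W = col(U) is P = U (U^T U)^(-1) U^T.
Compute U^T U =
  [22],
and U^T v = (1).
Solve U^T U · c = U^T v for the coefficients: c = (1/22). The projection is proj_W(v) = U c.
Check: (v - proj_W(v)) · u_1 = 0  (should be 0).
Result: proj_W(v) = (-3/22, 1/11, -3/22).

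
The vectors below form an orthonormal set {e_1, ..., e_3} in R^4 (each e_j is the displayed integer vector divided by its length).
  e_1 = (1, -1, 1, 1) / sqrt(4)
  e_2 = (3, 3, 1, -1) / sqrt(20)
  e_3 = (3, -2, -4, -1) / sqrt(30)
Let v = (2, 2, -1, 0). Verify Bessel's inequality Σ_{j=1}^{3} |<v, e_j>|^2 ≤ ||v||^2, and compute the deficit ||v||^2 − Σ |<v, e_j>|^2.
Σ |<v, e_j>|^2 = 15/2; ||v||^2 = 9; deficit = 3/2

Write each e_j = u_j / sqrt(<u_j, u_j>) where u_j is the displayed integer vector. Then <v, e_j> = <v, u_j> / sqrt(<u_j, u_j>), so |<v, e_j>|^2 = <v, u_j>^2 / <u_j, u_j>.
Coefficients: <v, e_1> = -1/sqrt(4), <v, e_2> = 11/sqrt(20), <v, e_3> = 6/sqrt(30).
Square and sum: Σ |<v, e_j>|^2 = 15/2.
Compute ||v||^2 = v·v = 9.
Deficit = 9 − 15/2 = 3/2 ≥ 0, confirming Bessel's inequality. (The deficit equals ||v − Σ <v,e_j> e_j||^2, the squared distance from v to span{e_j}.)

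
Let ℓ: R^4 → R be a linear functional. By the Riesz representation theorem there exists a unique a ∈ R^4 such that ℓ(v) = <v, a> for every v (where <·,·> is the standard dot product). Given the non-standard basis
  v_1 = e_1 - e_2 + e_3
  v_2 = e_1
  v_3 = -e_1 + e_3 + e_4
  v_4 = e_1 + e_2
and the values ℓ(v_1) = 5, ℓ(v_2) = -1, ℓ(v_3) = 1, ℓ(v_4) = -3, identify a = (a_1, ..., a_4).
a = (-1, -2, 4, -4)

Write a = (a_1, ..., a_4) in the standard basis. For each basis vector v_i, ℓ(v_i) = <v_i, a> is a linear equation in the a_j's. Collect the n equations into a matrix system V a = ℓ, where row i of V is v_i (expressed in the standard basis). Since V is invertible (lower-triangular with 1s on the diagonal, up to permutation), solve by back-substitution:
  V =
[[1, -1, 1, 0],
 [1, 0, 0, 0],
 [-1, 0, 1, 1],
 [1, 1, 0, 0]]
  V a = (5, -1, 1, -3)
Solving gives a = (-1, -2, 4, -4).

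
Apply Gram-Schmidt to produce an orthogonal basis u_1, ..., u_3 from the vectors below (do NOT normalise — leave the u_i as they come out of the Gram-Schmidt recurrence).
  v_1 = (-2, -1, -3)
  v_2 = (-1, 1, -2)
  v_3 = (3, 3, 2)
Orthogonal basis:
  u_1 = (-2, -1, -3)
  u_2 = (0, 3/2, -1/2)
  u_3 = (6/7, -6/35, -18/35)

Apply the Gram-Schmidt recurrence
  u_1 = v_1
  u_i = v_i − Σ_{j<i} ((v_i · u_j) / (u_j · u_j)) · u_j.

Step by step this gives:
  u_1 = (-2, -1, -3)
  u_2 = (0, 3/2, -1/2)
  u_3 = (6/7, -6/35, -18/35)

Orthogonality check:
  u_2 · u_1 = 0 (should be 0)
  u_3 · u_1 = 0 (should be 0)
  u_3 · u_2 = 0 (should be 0)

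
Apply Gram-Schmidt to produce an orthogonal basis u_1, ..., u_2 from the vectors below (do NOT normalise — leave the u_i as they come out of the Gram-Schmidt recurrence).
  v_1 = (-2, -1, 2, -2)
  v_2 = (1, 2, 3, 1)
Orthogonal basis:
  u_1 = (-2, -1, 2, -2)
  u_2 = (1, 2, 3, 1)

Apply the Gram-Schmidt recurrence
  u_1 = v_1
  u_i = v_i − Σ_{j<i} ((v_i · u_j) / (u_j · u_j)) · u_j.

Step by step this gives:
  u_1 = (-2, -1, 2, -2)
  u_2 = (1, 2, 3, 1)

Orthogonality check:
  u_2 · u_1 = 0 (should be 0)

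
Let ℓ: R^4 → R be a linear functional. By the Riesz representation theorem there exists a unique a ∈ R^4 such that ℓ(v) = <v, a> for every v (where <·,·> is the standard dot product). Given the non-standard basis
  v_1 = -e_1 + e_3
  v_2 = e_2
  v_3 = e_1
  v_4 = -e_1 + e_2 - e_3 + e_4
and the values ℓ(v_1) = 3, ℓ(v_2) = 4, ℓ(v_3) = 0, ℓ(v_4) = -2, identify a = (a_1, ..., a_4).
a = (0, 4, 3, -3)

Write a = (a_1, ..., a_4) in the standard basis. For each basis vector v_i, ℓ(v_i) = <v_i, a> is a linear equation in the a_j's. Collect the n equations into a matrix system V a = ℓ, where row i of V is v_i (expressed in the standard basis). Since V is invertible (lower-triangular with 1s on the diagonal, up to permutation), solve by back-substitution:
  V =
[[-1, 0, 1, 0],
 [0, 1, 0, 0],
 [1, 0, 0, 0],
 [-1, 1, -1, 1]]
  V a = (3, 4, 0, -2)
Solving gives a = (0, 4, 3, -3).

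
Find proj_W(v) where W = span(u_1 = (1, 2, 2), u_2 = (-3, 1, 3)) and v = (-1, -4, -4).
proj_W(v) = (-81/73, -274/73, -306/73)

Set up U = [u_1 | ... | u_2] ∈ R^(3×2). The projector onto W = col(U) is P = U (U^T U)^(-1) U^T.
Compute U^T U =
  [9, 5]
  [5, 19],
and U^T v = (-17, -13).
Solve U^T U · c = U^T v for the coefficients: c = (-129/73, -16/73). The projection is proj_W(v) = U c.
Check: (v - proj_W(v)) · u_1 = 0  (should be 0).
Check: (v - proj_W(v)) · u_2 = 0  (should be 0).
Result: proj_W(v) = (-81/73, -274/73, -306/73).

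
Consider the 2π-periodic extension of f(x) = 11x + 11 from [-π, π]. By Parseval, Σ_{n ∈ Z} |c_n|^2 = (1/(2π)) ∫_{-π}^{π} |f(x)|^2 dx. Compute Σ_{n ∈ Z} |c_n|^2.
Σ |c_n|^2 = 121π^2/3 + 121

Expand and integrate term by term over [-π, π]:
  ∫ (11x)^2 dx = 121·(2π^3/3); ∫ 2·11·(11)·x dx = 0 (odd integrand); ∫ 11^2 dx = 121·2π.
So (1/(2π)) ∫_{-π}^{π} (11x + 11)^2 dx = 121π^2/3 + 121 = 121π^2/3 + 121.
Parseval ⇒ Σ |c_n|^2 = 121π^2/3 + 121.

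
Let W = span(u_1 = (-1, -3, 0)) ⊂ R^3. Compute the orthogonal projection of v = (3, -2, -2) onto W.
proj_W(v) = (-3/10, -9/10, 0)

Set up U = [u_1 | ... | u_1] ∈ R^(3×1). The projector onto W = col(U) is P = U (U^T U)^(-1) U^T.
Compute U^T U =
  [10],
and U^T v = (3).
Solve U^T U · c = U^T v for the coefficients: c = (3/10). The projection is proj_W(v) = U c.
Check: (v - proj_W(v)) · u_1 = 0  (should be 0).
Result: proj_W(v) = (-3/10, -9/10, 0).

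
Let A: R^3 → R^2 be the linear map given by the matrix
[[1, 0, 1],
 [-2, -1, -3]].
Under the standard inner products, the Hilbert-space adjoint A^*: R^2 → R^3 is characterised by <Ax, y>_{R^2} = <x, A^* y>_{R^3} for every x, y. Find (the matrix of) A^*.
A^* = A^T =
[[1, -2],
 [0, -1],
 [1, -3]]

For real matrices with standard dot products, the defining identity <Ax, y> = <x, A^* y> gives (Ax)^T y = x^T (A^*) y, i.e. x^T A^T y = x^T (A^*) y. Since this holds for all x, y, we must have A^* = A^T. Therefore
A^* =
[[1, -2],
 [0, -1],
 [1, -3]].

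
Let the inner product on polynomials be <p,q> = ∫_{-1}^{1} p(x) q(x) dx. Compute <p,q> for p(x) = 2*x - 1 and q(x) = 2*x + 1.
<p,q> = 2/3

Expand the product: p(x)·q(x) = 4*x^2 - 1.
∫_{-1}^{1} of each monomial x^k gives [2/(k+1) if k even, 0 if k odd]. Integrating term-by-term (or equivalently evaluating the antiderivative F(x) = 4*x^3/3 - x at the endpoints):
  F(1) − F(−1) = 1/3 − (-1/3) = 2/3.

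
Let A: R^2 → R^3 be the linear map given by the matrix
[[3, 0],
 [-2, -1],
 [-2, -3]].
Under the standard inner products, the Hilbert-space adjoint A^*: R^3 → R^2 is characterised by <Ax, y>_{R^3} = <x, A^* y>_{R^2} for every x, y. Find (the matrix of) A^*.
A^* = A^T =
[[3, -2, -2],
 [0, -1, -3]]

For real matrices with standard dot products, the defining identity <Ax, y> = <x, A^* y> gives (Ax)^T y = x^T (A^*) y, i.e. x^T A^T y = x^T (A^*) y. Since this holds for all x, y, we must have A^* = A^T. Therefore
A^* =
[[3, -2, -2],
 [0, -1, -3]].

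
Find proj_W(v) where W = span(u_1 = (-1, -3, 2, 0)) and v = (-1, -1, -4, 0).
proj_W(v) = (2/7, 6/7, -4/7, 0)

Set up U = [u_1 | ... | u_1] ∈ R^(4×1). The projector onto W = col(U) is P = U (U^T U)^(-1) U^T.
Compute U^T U =
  [14],
and U^T v = (-4).
Solve U^T U · c = U^T v for the coefficients: c = (-2/7). The projection is proj_W(v) = U c.
Check: (v - proj_W(v)) · u_1 = 0  (should be 0).
Result: proj_W(v) = (2/7, 6/7, -4/7, 0).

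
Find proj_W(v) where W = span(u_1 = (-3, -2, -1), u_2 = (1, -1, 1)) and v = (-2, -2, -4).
proj_W(v) = (-65/19, -20/19, -31/19)

Set up U = [u_1 | ... | u_2] ∈ R^(3×2). The projector onto W = col(U) is P = U (U^T U)^(-1) U^T.
Compute U^T U =
  [14, -2]
  [-2, 3],
and U^T v = (14, -4).
Solve U^T U · c = U^T v for the coefficients: c = (17/19, -14/19). The projection is proj_W(v) = U c.
Check: (v - proj_W(v)) · u_1 = 0  (should be 0).
Check: (v - proj_W(v)) · u_2 = 0  (should be 0).
Result: proj_W(v) = (-65/19, -20/19, -31/19).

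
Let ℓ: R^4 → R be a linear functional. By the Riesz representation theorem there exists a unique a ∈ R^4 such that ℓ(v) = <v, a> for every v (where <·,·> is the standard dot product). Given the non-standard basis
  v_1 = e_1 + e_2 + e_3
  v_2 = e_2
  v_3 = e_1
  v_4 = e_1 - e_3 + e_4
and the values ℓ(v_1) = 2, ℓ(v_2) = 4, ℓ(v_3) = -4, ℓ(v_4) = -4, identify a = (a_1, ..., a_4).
a = (-4, 4, 2, 2)

Write a = (a_1, ..., a_4) in the standard basis. For each basis vector v_i, ℓ(v_i) = <v_i, a> is a linear equation in the a_j's. Collect the n equations into a matrix system V a = ℓ, where row i of V is v_i (expressed in the standard basis). Since V is invertible (lower-triangular with 1s on the diagonal, up to permutation), solve by back-substitution:
  V =
[[1, 1, 1, 0],
 [0, 1, 0, 0],
 [1, 0, 0, 0],
 [1, 0, -1, 1]]
  V a = (2, 4, -4, -4)
Solving gives a = (-4, 4, 2, 2).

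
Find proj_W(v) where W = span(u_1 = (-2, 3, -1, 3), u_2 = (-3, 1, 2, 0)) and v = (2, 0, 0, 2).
proj_W(v) = (316/273, 58/273, -374/273, 10/13)

Set up U = [u_1 | ... | u_2] ∈ R^(4×2). The projector onto W = col(U) is P = U (U^T U)^(-1) U^T.
Compute U^T U =
  [23, 7]
  [7, 14],
and U^T v = (2, -6).
Solve U^T U · c = U^T v for the coefficients: c = (10/39, -152/273). The projection is proj_W(v) = U c.
Check: (v - proj_W(v)) · u_1 = 0  (should be 0).
Check: (v - proj_W(v)) · u_2 = 0  (should be 0).
Result: proj_W(v) = (316/273, 58/273, -374/273, 10/13).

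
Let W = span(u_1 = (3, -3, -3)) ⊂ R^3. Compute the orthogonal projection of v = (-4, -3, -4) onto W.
proj_W(v) = (1, -1, -1)

Set up U = [u_1 | ... | u_1] ∈ R^(3×1). The projector onto W = col(U) is P = U (U^T U)^(-1) U^T.
Compute U^T U =
  [27],
and U^T v = (9).
Solve U^T U · c = U^T v for the coefficients: c = (1/3). The projection is proj_W(v) = U c.
Check: (v - proj_W(v)) · u_1 = 0  (should be 0).
Result: proj_W(v) = (1, -1, -1).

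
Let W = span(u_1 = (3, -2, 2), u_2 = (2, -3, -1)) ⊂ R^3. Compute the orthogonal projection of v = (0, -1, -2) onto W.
proj_W(v) = (-4/23, -53/46, -87/46)

Set up U = [u_1 | ... | u_2] ∈ R^(3×2). The projector onto W = col(U) is P = U (U^T U)^(-1) U^T.
Compute U^T U =
  [17, 10]
  [10, 14],
and U^T v = (-2, 5).
Solve U^T U · c = U^T v for the coefficients: c = (-13/23, 35/46). The projection is proj_W(v) = U c.
Check: (v - proj_W(v)) · u_1 = 0  (should be 0).
Check: (v - proj_W(v)) · u_2 = 0  (should be 0).
Result: proj_W(v) = (-4/23, -53/46, -87/46).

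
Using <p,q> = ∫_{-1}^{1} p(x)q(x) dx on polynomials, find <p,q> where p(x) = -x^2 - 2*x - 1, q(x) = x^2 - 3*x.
<p,q> = 44/15

Expand the product: p(x)·q(x) = -x^4 + x^3 + 5*x^2 + 3*x.
∫_{-1}^{1} of each monomial x^k gives [2/(k+1) if k even, 0 if k odd]. Integrating term-by-term (or equivalently evaluating the antiderivative F(x) = -x^5/5 + x^4/4 + 5*x^3/3 + 3*x^2/2 at the endpoints):
  F(1) − F(−1) = 193/60 − (17/60) = 44/15.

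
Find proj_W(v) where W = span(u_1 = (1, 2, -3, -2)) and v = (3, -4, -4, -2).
proj_W(v) = (11/18, 11/9, -11/6, -11/9)

Set up U = [u_1 | ... | u_1] ∈ R^(4×1). The projector onto W = col(U) is P = U (U^T U)^(-1) U^T.
Compute U^T U =
  [18],
and U^T v = (11).
Solve U^T U · c = U^T v for the coefficients: c = (11/18). The projection is proj_W(v) = U c.
Check: (v - proj_W(v)) · u_1 = 0  (should be 0).
Result: proj_W(v) = (11/18, 11/9, -11/6, -11/9).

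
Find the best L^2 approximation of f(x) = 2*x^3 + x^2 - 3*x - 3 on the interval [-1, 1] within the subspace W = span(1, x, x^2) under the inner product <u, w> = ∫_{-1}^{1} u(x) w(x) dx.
g(x) = x^2 - 9*x/5 - 3

The best approximation g ∈ W is the orthogonal projection of f onto W. Writing g = a_0 + a_1 x + a_2 x^2, the coefficients solve the normal equations G · a = b where
  G_{ij} = <φ_i, φ_j> and b_i = <f, φ_i>, with φ_0 = 1, φ_1 = x, φ_2 = x^2.
G =
  [2, 0, 2/3]
  [0, 2/3, 0]
  [2/3, 0, 2/5],
b = (-16/3, -6/5, -8/5).
Solving gives a_0 = -3, a_1 = -9/5, a_2 = 1, so
  g(x) = x^2 - 9*x/5 - 3.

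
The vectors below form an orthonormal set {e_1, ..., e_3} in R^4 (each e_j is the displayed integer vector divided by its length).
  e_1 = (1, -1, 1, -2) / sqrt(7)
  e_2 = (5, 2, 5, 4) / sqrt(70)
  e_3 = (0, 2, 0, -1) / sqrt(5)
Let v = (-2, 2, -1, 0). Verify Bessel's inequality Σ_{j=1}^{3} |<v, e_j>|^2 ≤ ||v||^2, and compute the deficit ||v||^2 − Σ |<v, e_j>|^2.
Σ |<v, e_j>|^2 = 17/2; ||v||^2 = 9; deficit = 1/2

Write each e_j = u_j / sqrt(<u_j, u_j>) where u_j is the displayed integer vector. Then <v, e_j> = <v, u_j> / sqrt(<u_j, u_j>), so |<v, e_j>|^2 = <v, u_j>^2 / <u_j, u_j>.
Coefficients: <v, e_1> = -5/sqrt(7), <v, e_2> = -11/sqrt(70), <v, e_3> = 4/sqrt(5).
Square and sum: Σ |<v, e_j>|^2 = 17/2.
Compute ||v||^2 = v·v = 9.
Deficit = 9 − 17/2 = 1/2 ≥ 0, confirming Bessel's inequality. (The deficit equals ||v − Σ <v,e_j> e_j||^2, the squared distance from v to span{e_j}.)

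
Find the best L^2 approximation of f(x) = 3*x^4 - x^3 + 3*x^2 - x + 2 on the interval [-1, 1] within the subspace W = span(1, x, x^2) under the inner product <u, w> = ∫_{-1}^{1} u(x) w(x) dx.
g(x) = 39*x^2/7 - 8*x/5 + 61/35

The best approximation g ∈ W is the orthogonal projection of f onto W. Writing g = a_0 + a_1 x + a_2 x^2, the coefficients solve the normal equations G · a = b where
  G_{ij} = <φ_i, φ_j> and b_i = <f, φ_i>, with φ_0 = 1, φ_1 = x, φ_2 = x^2.
G =
  [2, 0, 2/3]
  [0, 2/3, 0]
  [2/3, 0, 2/5],
b = (36/5, -16/15, 356/105).
Solving gives a_0 = 61/35, a_1 = -8/5, a_2 = 39/7, so
  g(x) = 39*x^2/7 - 8*x/5 + 61/35.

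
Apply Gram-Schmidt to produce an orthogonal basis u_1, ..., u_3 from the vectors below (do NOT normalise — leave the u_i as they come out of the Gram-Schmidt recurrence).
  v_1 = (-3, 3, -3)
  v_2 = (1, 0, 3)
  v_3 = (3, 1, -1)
Orthogonal basis:
  u_1 = (-3, 3, -3)
  u_2 = (-1/3, 4/3, 5/3)
  u_3 = (18/7, 12/7, -6/7)

Apply the Gram-Schmidt recurrence
  u_1 = v_1
  u_i = v_i − Σ_{j<i} ((v_i · u_j) / (u_j · u_j)) · u_j.

Step by step this gives:
  u_1 = (-3, 3, -3)
  u_2 = (-1/3, 4/3, 5/3)
  u_3 = (18/7, 12/7, -6/7)

Orthogonality check:
  u_2 · u_1 = 0 (should be 0)
  u_3 · u_1 = 0 (should be 0)
  u_3 · u_2 = 0 (should be 0)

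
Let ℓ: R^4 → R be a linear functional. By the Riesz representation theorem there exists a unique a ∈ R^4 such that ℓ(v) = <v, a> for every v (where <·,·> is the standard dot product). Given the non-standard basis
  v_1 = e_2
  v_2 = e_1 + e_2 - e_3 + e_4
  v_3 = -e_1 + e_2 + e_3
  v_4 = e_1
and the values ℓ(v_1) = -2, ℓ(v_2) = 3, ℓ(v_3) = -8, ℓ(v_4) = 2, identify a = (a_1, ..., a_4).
a = (2, -2, -4, -1)

Write a = (a_1, ..., a_4) in the standard basis. For each basis vector v_i, ℓ(v_i) = <v_i, a> is a linear equation in the a_j's. Collect the n equations into a matrix system V a = ℓ, where row i of V is v_i (expressed in the standard basis). Since V is invertible (lower-triangular with 1s on the diagonal, up to permutation), solve by back-substitution:
  V =
[[0, 1, 0, 0],
 [1, 1, -1, 1],
 [-1, 1, 1, 0],
 [1, 0, 0, 0]]
  V a = (-2, 3, -8, 2)
Solving gives a = (2, -2, -4, -1).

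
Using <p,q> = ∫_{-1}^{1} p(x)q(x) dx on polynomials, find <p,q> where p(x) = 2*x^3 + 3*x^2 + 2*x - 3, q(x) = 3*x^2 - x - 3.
<p,q> = 112/15

Expand the product: p(x)·q(x) = 6*x^5 + 7*x^4 - 3*x^3 - 20*x^2 - 3*x + 9.
∫_{-1}^{1} of each monomial x^k gives [2/(k+1) if k even, 0 if k odd]. Integrating term-by-term (or equivalently evaluating the antiderivative F(x) = x^6 + 7*x^5/5 - 3*x^4/4 - 20*x^3/3 - 3*x^2/2 + 9*x at the endpoints):
  F(1) − F(−1) = 149/60 − (-299/60) = 112/15.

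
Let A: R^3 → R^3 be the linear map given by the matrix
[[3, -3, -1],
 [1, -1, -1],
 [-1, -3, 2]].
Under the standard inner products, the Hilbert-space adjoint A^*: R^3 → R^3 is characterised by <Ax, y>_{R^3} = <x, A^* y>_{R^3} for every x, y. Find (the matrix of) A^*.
A^* = A^T =
[[3, 1, -1],
 [-3, -1, -3],
 [-1, -1, 2]]

For real matrices with standard dot products, the defining identity <Ax, y> = <x, A^* y> gives (Ax)^T y = x^T (A^*) y, i.e. x^T A^T y = x^T (A^*) y. Since this holds for all x, y, we must have A^* = A^T. Therefore
A^* =
[[3, 1, -1],
 [-3, -1, -3],
 [-1, -1, 2]].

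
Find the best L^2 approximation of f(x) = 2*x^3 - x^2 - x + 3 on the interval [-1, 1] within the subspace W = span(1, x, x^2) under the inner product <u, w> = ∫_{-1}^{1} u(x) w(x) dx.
g(x) = -x^2 + x/5 + 3

The best approximation g ∈ W is the orthogonal projection of f onto W. Writing g = a_0 + a_1 x + a_2 x^2, the coefficients solve the normal equations G · a = b where
  G_{ij} = <φ_i, φ_j> and b_i = <f, φ_i>, with φ_0 = 1, φ_1 = x, φ_2 = x^2.
G =
  [2, 0, 2/3]
  [0, 2/3, 0]
  [2/3, 0, 2/5],
b = (16/3, 2/15, 8/5).
Solving gives a_0 = 3, a_1 = 1/5, a_2 = -1, so
  g(x) = -x^2 + x/5 + 3.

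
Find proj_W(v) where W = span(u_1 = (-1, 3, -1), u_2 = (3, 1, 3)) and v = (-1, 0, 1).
proj_W(v) = (0, 0, 0)

Set up U = [u_1 | ... | u_2] ∈ R^(3×2). The projector onto W = col(U) is P = U (U^T U)^(-1) U^T.
Compute U^T U =
  [11, -3]
  [-3, 19],
and U^T v = (0, 0).
Solve U^T U · c = U^T v for the coefficients: c = (0, 0). The projection is proj_W(v) = U c.
Check: (v - proj_W(v)) · u_1 = 0  (should be 0).
Check: (v - proj_W(v)) · u_2 = 0  (should be 0).
Result: proj_W(v) = (0, 0, 0).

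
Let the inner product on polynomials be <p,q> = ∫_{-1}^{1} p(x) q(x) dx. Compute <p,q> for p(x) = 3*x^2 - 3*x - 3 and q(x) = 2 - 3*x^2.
<p,q> = -28/5

Expand the product: p(x)·q(x) = -9*x^4 + 9*x^3 + 15*x^2 - 6*x - 6.
∫_{-1}^{1} of each monomial x^k gives [2/(k+1) if k even, 0 if k odd]. Integrating term-by-term (or equivalently evaluating the antiderivative F(x) = -9*x^5/5 + 9*x^4/4 + 5*x^3 - 3*x^2 - 6*x at the endpoints):
  F(1) − F(−1) = -71/20 − (41/20) = -28/5.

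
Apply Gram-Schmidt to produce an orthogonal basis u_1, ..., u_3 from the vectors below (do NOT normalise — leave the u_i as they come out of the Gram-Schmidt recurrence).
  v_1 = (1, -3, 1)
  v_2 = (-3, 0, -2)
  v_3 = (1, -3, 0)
Orthogonal basis:
  u_1 = (1, -3, 1)
  u_2 = (-28/11, -15/11, -17/11)
  u_3 = (27/59, -9/118, -81/118)

Apply the Gram-Schmidt recurrence
  u_1 = v_1
  u_i = v_i − Σ_{j<i} ((v_i · u_j) / (u_j · u_j)) · u_j.

Step by step this gives:
  u_1 = (1, -3, 1)
  u_2 = (-28/11, -15/11, -17/11)
  u_3 = (27/59, -9/118, -81/118)

Orthogonality check:
  u_2 · u_1 = 0 (should be 0)
  u_3 · u_1 = 0 (should be 0)
  u_3 · u_2 = 0 (should be 0)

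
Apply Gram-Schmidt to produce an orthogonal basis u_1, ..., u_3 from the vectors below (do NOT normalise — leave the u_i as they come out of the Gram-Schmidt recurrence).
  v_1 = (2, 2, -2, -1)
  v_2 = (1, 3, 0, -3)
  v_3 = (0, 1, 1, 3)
Orthogonal basis:
  u_1 = (2, 2, -2, -1)
  u_2 = (-9/13, 17/13, 22/13, -28/13)
  u_3 = (3/14, 27/14, 8/7, 2)

Apply the Gram-Schmidt recurrence
  u_1 = v_1
  u_i = v_i − Σ_{j<i} ((v_i · u_j) / (u_j · u_j)) · u_j.

Step by step this gives:
  u_1 = (2, 2, -2, -1)
  u_2 = (-9/13, 17/13, 22/13, -28/13)
  u_3 = (3/14, 27/14, 8/7, 2)

Orthogonality check:
  u_2 · u_1 = 0 (should be 0)
  u_3 · u_1 = 0 (should be 0)
  u_3 · u_2 = 0 (should be 0)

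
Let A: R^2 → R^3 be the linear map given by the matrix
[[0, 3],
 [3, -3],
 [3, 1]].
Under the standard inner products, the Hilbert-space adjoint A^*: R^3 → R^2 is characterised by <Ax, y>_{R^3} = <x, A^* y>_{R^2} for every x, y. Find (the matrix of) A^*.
A^* = A^T =
[[0, 3, 3],
 [3, -3, 1]]

For real matrices with standard dot products, the defining identity <Ax, y> = <x, A^* y> gives (Ax)^T y = x^T (A^*) y, i.e. x^T A^T y = x^T (A^*) y. Since this holds for all x, y, we must have A^* = A^T. Therefore
A^* =
[[0, 3, 3],
 [3, -3, 1]].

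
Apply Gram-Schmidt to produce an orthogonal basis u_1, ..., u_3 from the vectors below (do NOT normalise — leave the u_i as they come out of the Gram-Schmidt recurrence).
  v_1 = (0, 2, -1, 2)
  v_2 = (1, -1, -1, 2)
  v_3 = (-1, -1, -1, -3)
Orthogonal basis:
  u_1 = (0, 2, -1, 2)
  u_2 = (1, -5/3, -2/3, 4/3)
  u_3 = (-5/9, -5/27, -56/27, -23/27)

Apply the Gram-Schmidt recurrence
  u_1 = v_1
  u_i = v_i − Σ_{j<i} ((v_i · u_j) / (u_j · u_j)) · u_j.

Step by step this gives:
  u_1 = (0, 2, -1, 2)
  u_2 = (1, -5/3, -2/3, 4/3)
  u_3 = (-5/9, -5/27, -56/27, -23/27)

Orthogonality check:
  u_2 · u_1 = 0 (should be 0)
  u_3 · u_1 = 0 (should be 0)
  u_3 · u_2 = 0 (should be 0)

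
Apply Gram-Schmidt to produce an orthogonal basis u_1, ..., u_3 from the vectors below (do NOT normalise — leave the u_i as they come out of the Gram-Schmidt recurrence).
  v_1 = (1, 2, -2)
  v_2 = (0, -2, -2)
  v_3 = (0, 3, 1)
Orthogonal basis:
  u_1 = (1, 2, -2)
  u_2 = (0, -2, -2)
  u_3 = (-4/9, 1/9, -1/9)

Apply the Gram-Schmidt recurrence
  u_1 = v_1
  u_i = v_i − Σ_{j<i} ((v_i · u_j) / (u_j · u_j)) · u_j.

Step by step this gives:
  u_1 = (1, 2, -2)
  u_2 = (0, -2, -2)
  u_3 = (-4/9, 1/9, -1/9)

Orthogonality check:
  u_2 · u_1 = 0 (should be 0)
  u_3 · u_1 = 0 (should be 0)
  u_3 · u_2 = 0 (should be 0)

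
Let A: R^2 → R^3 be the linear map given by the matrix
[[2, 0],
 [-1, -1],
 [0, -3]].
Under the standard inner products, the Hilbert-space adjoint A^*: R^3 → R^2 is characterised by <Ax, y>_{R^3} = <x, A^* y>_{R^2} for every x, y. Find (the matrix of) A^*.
A^* = A^T =
[[2, -1, 0],
 [0, -1, -3]]

For real matrices with standard dot products, the defining identity <Ax, y> = <x, A^* y> gives (Ax)^T y = x^T (A^*) y, i.e. x^T A^T y = x^T (A^*) y. Since this holds for all x, y, we must have A^* = A^T. Therefore
A^* =
[[2, -1, 0],
 [0, -1, -3]].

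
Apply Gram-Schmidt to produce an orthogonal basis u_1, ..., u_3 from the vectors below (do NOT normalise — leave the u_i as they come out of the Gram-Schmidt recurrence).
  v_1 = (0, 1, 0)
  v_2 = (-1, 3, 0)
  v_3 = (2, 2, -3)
Orthogonal basis:
  u_1 = (0, 1, 0)
  u_2 = (-1, 0, 0)
  u_3 = (0, 0, -3)

Apply the Gram-Schmidt recurrence
  u_1 = v_1
  u_i = v_i − Σ_{j<i} ((v_i · u_j) / (u_j · u_j)) · u_j.

Step by step this gives:
  u_1 = (0, 1, 0)
  u_2 = (-1, 0, 0)
  u_3 = (0, 0, -3)

Orthogonality check:
  u_2 · u_1 = 0 (should be 0)
  u_3 · u_1 = 0 (should be 0)
  u_3 · u_2 = 0 (should be 0)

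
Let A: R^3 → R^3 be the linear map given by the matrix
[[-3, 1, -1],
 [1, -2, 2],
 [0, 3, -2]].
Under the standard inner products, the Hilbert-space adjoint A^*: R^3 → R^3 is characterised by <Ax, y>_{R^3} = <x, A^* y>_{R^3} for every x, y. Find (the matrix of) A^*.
A^* = A^T =
[[-3, 1, 0],
 [1, -2, 3],
 [-1, 2, -2]]

For real matrices with standard dot products, the defining identity <Ax, y> = <x, A^* y> gives (Ax)^T y = x^T (A^*) y, i.e. x^T A^T y = x^T (A^*) y. Since this holds for all x, y, we must have A^* = A^T. Therefore
A^* =
[[-3, 1, 0],
 [1, -2, 3],
 [-1, 2, -2]].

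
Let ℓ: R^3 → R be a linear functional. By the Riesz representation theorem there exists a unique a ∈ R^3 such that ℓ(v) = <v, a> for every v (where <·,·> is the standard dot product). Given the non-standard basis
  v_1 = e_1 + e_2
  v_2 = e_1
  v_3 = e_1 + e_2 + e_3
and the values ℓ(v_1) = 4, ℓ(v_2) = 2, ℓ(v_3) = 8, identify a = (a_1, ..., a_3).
a = (2, 2, 4)

Write a = (a_1, ..., a_3) in the standard basis. For each basis vector v_i, ℓ(v_i) = <v_i, a> is a linear equation in the a_j's. Collect the n equations into a matrix system V a = ℓ, where row i of V is v_i (expressed in the standard basis). Since V is invertible (lower-triangular with 1s on the diagonal, up to permutation), solve by back-substitution:
  V =
[[1, 1, 0],
 [1, 0, 0],
 [1, 1, 1]]
  V a = (4, 2, 8)
Solving gives a = (2, 2, 4).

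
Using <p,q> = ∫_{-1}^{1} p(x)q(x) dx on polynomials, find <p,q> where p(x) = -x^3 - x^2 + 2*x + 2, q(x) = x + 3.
<p,q> = 164/15

Expand the product: p(x)·q(x) = -x^4 - 4*x^3 - x^2 + 8*x + 6.
∫_{-1}^{1} of each monomial x^k gives [2/(k+1) if k even, 0 if k odd]. Integrating term-by-term (or equivalently evaluating the antiderivative F(x) = -x^5/5 - x^4 - x^3/3 + 4*x^2 + 6*x at the endpoints):
  F(1) − F(−1) = 127/15 − (-37/15) = 164/15.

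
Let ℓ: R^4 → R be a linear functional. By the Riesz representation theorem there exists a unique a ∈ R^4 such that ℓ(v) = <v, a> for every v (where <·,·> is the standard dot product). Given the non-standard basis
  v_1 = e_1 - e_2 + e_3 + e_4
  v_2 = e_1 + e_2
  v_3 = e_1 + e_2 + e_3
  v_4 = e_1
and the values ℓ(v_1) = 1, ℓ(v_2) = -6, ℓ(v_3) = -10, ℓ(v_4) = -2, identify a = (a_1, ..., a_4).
a = (-2, -4, -4, 3)

Write a = (a_1, ..., a_4) in the standard basis. For each basis vector v_i, ℓ(v_i) = <v_i, a> is a linear equation in the a_j's. Collect the n equations into a matrix system V a = ℓ, where row i of V is v_i (expressed in the standard basis). Since V is invertible (lower-triangular with 1s on the diagonal, up to permutation), solve by back-substitution:
  V =
[[1, -1, 1, 1],
 [1, 1, 0, 0],
 [1, 1, 1, 0],
 [1, 0, 0, 0]]
  V a = (1, -6, -10, -2)
Solving gives a = (-2, -4, -4, 3).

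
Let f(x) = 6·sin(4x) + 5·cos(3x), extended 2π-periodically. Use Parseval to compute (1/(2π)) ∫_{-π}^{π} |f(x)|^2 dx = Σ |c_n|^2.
Σ |c_n|^2 = 61/2

Expand |f|^2 and use orthogonality of {sin(nx), cos(mx)} on [-π, π]:
  ∫_{-π}^{π} sin(nx)^2 dx = π, ∫ cos(mx)^2 dx = π, and cross terms integrate to 0.
So ∫_{-π}^{π} f(x)^2 dx = 6^2 · π + 5^2 · π = (36 + 25)π.
Divide by 2π: (36 + 25)/2 = 61/2.
By Parseval, this equals Σ |c_n|^2.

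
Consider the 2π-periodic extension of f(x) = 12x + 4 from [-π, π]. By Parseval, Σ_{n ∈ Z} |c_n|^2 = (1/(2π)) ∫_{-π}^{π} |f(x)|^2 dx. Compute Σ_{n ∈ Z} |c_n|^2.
Σ |c_n|^2 = 48π^2 + 16

Expand and integrate term by term over [-π, π]:
  ∫ (12x)^2 dx = 144·(2π^3/3); ∫ 2·12·(4)·x dx = 0 (odd integrand); ∫ 4^2 dx = 16·2π.
So (1/(2π)) ∫_{-π}^{π} (12x + 4)^2 dx = 144π^2/3 + 16 = 48π^2 + 16.
Parseval ⇒ Σ |c_n|^2 = 48π^2 + 16.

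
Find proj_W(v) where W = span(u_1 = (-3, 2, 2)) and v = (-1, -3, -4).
proj_W(v) = (33/17, -22/17, -22/17)

Set up U = [u_1 | ... | u_1] ∈ R^(3×1). The projector onto W = col(U) is P = U (U^T U)^(-1) U^T.
Compute U^T U =
  [17],
and U^T v = (-11).
Solve U^T U · c = U^T v for the coefficients: c = (-11/17). The projection is proj_W(v) = U c.
Check: (v - proj_W(v)) · u_1 = 0  (should be 0).
Result: proj_W(v) = (33/17, -22/17, -22/17).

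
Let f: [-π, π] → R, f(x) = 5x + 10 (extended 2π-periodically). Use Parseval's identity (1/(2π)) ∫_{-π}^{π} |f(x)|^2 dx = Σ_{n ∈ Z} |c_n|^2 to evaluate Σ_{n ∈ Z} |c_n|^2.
Σ |c_n|^2 = 25π^2/3 + 100

Expand and integrate term by term over [-π, π]:
  ∫ (5x)^2 dx = 25·(2π^3/3); ∫ 2·5·(10)·x dx = 0 (odd integrand); ∫ 10^2 dx = 100·2π.
So (1/(2π)) ∫_{-π}^{π} (5x + 10)^2 dx = 25π^2/3 + 100 = 25π^2/3 + 100.
Parseval ⇒ Σ |c_n|^2 = 25π^2/3 + 100.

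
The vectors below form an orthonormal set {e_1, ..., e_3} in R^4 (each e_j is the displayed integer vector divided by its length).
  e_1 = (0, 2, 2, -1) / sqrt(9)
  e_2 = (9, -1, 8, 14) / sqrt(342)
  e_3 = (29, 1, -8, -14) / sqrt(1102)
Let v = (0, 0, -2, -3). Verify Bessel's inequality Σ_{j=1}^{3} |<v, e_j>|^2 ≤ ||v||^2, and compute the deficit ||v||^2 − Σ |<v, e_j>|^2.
Σ |<v, e_j>|^2 = 13; ||v||^2 = 13; deficit = 0

Write each e_j = u_j / sqrt(<u_j, u_j>) where u_j is the displayed integer vector. Then <v, e_j> = <v, u_j> / sqrt(<u_j, u_j>), so |<v, e_j>|^2 = <v, u_j>^2 / <u_j, u_j>.
Coefficients: <v, e_1> = -1/sqrt(9), <v, e_2> = -58/sqrt(342), <v, e_3> = 58/sqrt(1102).
Square and sum: Σ |<v, e_j>|^2 = 13.
Compute ||v||^2 = v·v = 13.
Deficit = 13 − 13 = 0 ≥ 0, confirming Bessel's inequality. (The deficit equals ||v − Σ <v,e_j> e_j||^2, the squared distance from v to span{e_j}.)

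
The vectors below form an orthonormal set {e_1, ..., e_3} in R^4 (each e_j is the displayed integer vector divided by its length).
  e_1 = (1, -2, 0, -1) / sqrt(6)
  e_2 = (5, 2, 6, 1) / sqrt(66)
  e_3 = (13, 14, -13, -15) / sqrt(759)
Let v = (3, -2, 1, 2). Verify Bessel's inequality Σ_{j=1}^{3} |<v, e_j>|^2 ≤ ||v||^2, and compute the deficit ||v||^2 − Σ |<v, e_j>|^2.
Σ |<v, e_j>|^2 = 758/69; ||v||^2 = 18; deficit = 484/69

Write each e_j = u_j / sqrt(<u_j, u_j>) where u_j is the displayed integer vector. Then <v, e_j> = <v, u_j> / sqrt(<u_j, u_j>), so |<v, e_j>|^2 = <v, u_j>^2 / <u_j, u_j>.
Coefficients: <v, e_1> = 5/sqrt(6), <v, e_2> = 19/sqrt(66), <v, e_3> = -32/sqrt(759).
Square and sum: Σ |<v, e_j>|^2 = 758/69.
Compute ||v||^2 = v·v = 18.
Deficit = 18 − 758/69 = 484/69 ≥ 0, confirming Bessel's inequality. (The deficit equals ||v − Σ <v,e_j> e_j||^2, the squared distance from v to span{e_j}.)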